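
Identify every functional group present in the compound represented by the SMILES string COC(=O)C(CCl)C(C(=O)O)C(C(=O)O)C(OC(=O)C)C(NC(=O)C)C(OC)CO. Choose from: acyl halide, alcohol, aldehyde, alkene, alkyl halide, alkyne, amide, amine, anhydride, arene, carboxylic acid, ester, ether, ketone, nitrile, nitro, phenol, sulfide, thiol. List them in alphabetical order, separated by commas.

alcohol, alkyl halide, amide, carboxylic acid, ester, ether

Taking each segment in turn:
  CH3OOC: CH3O–C(=O)–: carbonyl C bonded to C and to –OCH3 → ester (not ketone + ether).
  CH(CH2Cl): pendant –CH2X: halogen on sp³ carbon → alkyl halide.
  CH(COOH): pendant –COOH: carbonyl C bonded to C and –OH → carboxylic acid.
  CH(COOH): pendant –COOH: carbonyl C bonded to C and –OH → carboxylic acid.
  CH(OCOCH3): pendant –OC(=O)CH3: an acyloxy group → ester.
  CH(NHCOCH3): pendant –NHC(=O)CH3: N bonded to a carbonyl → amide (not amine).
  CH(OCH3): pendant –OCH3: C–O–C with sp³ C, no adjacent C=O → ether.
  CH2OH: –OH on an sp³ carbon → alcohol.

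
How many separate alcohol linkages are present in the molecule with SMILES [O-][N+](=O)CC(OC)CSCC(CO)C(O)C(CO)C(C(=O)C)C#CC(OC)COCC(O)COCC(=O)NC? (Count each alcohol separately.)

4

Taking each segment in turn:
  O2NCH2: –NO2 on carbon → nitro group.
  CH(OCH3): pendant –OCH3: C–O–C with sp³ C, no adjacent C=O → ether.
  CH2SCH2: C–S–C linkage → sulfide (thioether).
  CH(CH2OH): pendant –CH2OH on an sp³ backbone C → alcohol.
  CH(OH): –OH on an sp³ carbon → alcohol (secondary).
  CH(CH2OH): pendant –CH2OH on an sp³ backbone C → alcohol.
  CH(COCH3): pendant –COCH3: carbonyl C bonded to two carbons → ketone.
  C≡C: C≡C triple bond → alkyne.
  CH(OCH3): pendant –OCH3: C–O–C with sp³ C, no adjacent C=O → ether.
  CH2OCH2: C–O–C with sp³ carbons on both sides and no adjacent C=O → ether.
  CH(OH): –OH on an sp³ carbon → alcohol (secondary).
  CH2OCH2: C–O–C with sp³ carbons on both sides and no adjacent C=O → ether.
  CONHCH3: –C(=O)NHCH3: carbonyl C bonded to C and to N → amide (the N is not an amine).
Alcohol appears at: CH(CH2OH), CH(OH), CH(CH2OH), CH(OH) → 4.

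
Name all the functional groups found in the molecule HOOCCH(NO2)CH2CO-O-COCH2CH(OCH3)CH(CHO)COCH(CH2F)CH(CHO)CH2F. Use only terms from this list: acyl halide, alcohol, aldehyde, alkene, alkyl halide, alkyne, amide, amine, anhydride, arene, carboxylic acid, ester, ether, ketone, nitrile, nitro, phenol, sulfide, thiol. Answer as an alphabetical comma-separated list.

Working along the chain:
  HOOC: –COOH: carbonyl C bonded to –OH and C → carboxylic acid (the –OH is not a separate alcohol).
  CH(NO2): –NO2 on an sp³ carbon → nitro (the N=O is not a carbonyl).
  CH2CO-O-COCH2: two acyl groups sharing one oxygen, –C(=O)–O–C(=O)– → anhydride.
  CH(OCH3): pendant –OCH3: C–O–C with sp³ C, no adjacent C=O → ether.
  CH(CHO): pendant –CHO: carbonyl C bonded to C and H → aldehyde.
  CO: –C(=O)– with carbon on both sides → ketone.
  CH(CH2F): pendant –CH2X: halogen on sp³ carbon → alkyl halide.
  CH(CHO): pendant –CHO: carbonyl C bonded to C and H → aldehyde.
  CH2F: halogen on an sp³ carbon → alkyl halide.

aldehyde, alkyl halide, anhydride, carboxylic acid, ether, ketone, nitro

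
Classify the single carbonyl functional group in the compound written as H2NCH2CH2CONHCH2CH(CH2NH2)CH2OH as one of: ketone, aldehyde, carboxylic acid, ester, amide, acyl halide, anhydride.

amide

The carbonyl is in the CH2CONHCH2 segment: –C(=O)–N– linkage → amide (the N is not an amine).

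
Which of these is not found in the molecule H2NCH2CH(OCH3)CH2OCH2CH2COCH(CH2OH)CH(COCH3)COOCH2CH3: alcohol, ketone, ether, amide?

alcohol: present (CH(CH2OH) — pendant –CH2OH on an sp³ backbone C → alcohol).
ether: present (CH(OCH3) — pendant –OCH3: C–O–C with sp³ C, no adjacent C=O → ether).
ketone: present (CO — –C(=O)– with carbon on both sides → ketone).
amide: no segment matches this pattern.

amide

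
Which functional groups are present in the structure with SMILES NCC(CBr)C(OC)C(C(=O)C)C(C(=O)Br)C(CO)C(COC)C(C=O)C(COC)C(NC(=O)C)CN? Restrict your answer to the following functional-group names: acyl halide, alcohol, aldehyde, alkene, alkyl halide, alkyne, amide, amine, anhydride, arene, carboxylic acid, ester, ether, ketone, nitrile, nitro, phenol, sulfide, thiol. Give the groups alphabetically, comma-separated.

acyl halide, alcohol, aldehyde, alkyl halide, amide, amine, ether, ketone

Taking each segment in turn:
  H2NCH2: –NH2 on an sp³ carbon with no adjacent C=O → amine.
  CH(CH2Br): pendant –CH2X: halogen on sp³ carbon → alkyl halide.
  CH(OCH3): pendant –OCH3: C–O–C with sp³ C, no adjacent C=O → ether.
  CH(COCH3): pendant –COCH3: carbonyl C bonded to two carbons → ketone.
  CH(COBr): pendant –C(=O)X: carbonyl C bonded to C and halogen → acyl halide.
  CH(CH2OH): pendant –CH2OH on an sp³ backbone C → alcohol.
  CH(CH2OCH3): pendant –CH2OCH3: C–O–C linkage → ether.
  CH(CHO): pendant –CHO: carbonyl C bonded to C and H → aldehyde.
  CH(CH2OCH3): pendant –CH2OCH3: C–O–C linkage → ether.
  CH(NHCOCH3): pendant –NHC(=O)CH3: N bonded to a carbonyl → amide (not amine).
  CH2NH2: –NH2 on an sp³ carbon with no adjacent C=O → amine.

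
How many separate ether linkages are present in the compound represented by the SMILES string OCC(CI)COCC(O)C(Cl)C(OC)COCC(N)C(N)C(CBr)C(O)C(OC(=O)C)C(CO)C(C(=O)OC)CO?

Taking each segment in turn:
  HOCH2: HO– on an sp³ carbon → alcohol.
  CH(CH2I): pendant –CH2X: halogen on sp³ carbon → alkyl halide.
  CH2OCH2: C–O–C with sp³ carbons on both sides and no adjacent C=O → ether.
  CH(OH): –OH on an sp³ carbon → alcohol (secondary).
  CH(Cl): halogen on an sp³ carbon → alkyl halide.
  CH(OCH3): pendant –OCH3: C–O–C with sp³ C, no adjacent C=O → ether.
  CH2OCH2: C–O–C with sp³ carbons on both sides and no adjacent C=O → ether.
  CH(NH2): –NH2 on an sp³ carbon with no adjacent C=O → amine.
  CH(NH2): –NH2 on an sp³ carbon with no adjacent C=O → amine.
  CH(CH2Br): pendant –CH2X: halogen on sp³ carbon → alkyl halide.
  CH(OH): –OH on an sp³ carbon → alcohol (secondary).
  CH(OCOCH3): pendant –OC(=O)CH3: an acyloxy group → ester.
  CH(CH2OH): pendant –CH2OH on an sp³ backbone C → alcohol.
  CH(COOCH3): pendant –COOCH3: carbonyl C bonded to C and –OCH3 → ester.
  CH2OH: –OH on an sp³ carbon → alcohol.
Ether appears at: CH2OCH2, CH(OCH3), CH2OCH2 → 3.

3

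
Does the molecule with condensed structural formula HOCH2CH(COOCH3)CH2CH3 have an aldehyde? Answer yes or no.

HO– on an sp³ carbon → alcohol.
pendant –COOCH3: carbonyl C bonded to C and –OCH3 → ester.
The groups actually present are: alcohol, ester.

no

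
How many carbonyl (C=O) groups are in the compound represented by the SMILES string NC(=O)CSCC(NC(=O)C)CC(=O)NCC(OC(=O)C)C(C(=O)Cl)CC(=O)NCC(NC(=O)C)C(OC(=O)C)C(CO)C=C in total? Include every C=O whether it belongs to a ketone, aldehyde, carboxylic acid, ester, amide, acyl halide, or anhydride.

8

H2NCO: amide, 1 C=O (running total 1).
CH(NHCOCH3): amide, 1 C=O (running total 2).
CH2CONHCH2: amide, 1 C=O (running total 3).
CH(OCOCH3): ester, 1 C=O (running total 4).
CH(COCl): acyl halide, 1 C=O (running total 5).
CH2CONHCH2: amide, 1 C=O (running total 6).
CH(NHCOCH3): amide, 1 C=O (running total 7).
CH(OCOCH3): ester, 1 C=O (running total 8).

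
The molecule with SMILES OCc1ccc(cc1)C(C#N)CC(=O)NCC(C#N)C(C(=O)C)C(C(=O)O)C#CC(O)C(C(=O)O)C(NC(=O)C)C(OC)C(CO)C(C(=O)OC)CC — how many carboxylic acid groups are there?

2

Working along the chain:
  HOCH2: HO– on an sp³ carbon → alcohol.
  C6H4: para-disubstituted benzene ring → arene.
  CH(CN): pendant –C≡N: nitrile.
  CH2CONHCH2: –C(=O)–N– linkage → amide (the N is not an amine).
  CH(CN): pendant –C≡N: nitrile.
  CH(COCH3): pendant –COCH3: carbonyl C bonded to two carbons → ketone.
  CH(COOH): pendant –COOH: carbonyl C bonded to C and –OH → carboxylic acid.
  C≡C: C≡C triple bond → alkyne.
  CH(OH): –OH on an sp³ carbon → alcohol (secondary).
  CH(COOH): pendant –COOH: carbonyl C bonded to C and –OH → carboxylic acid.
  CH(NHCOCH3): pendant –NHC(=O)CH3: N bonded to a carbonyl → amide (not amine).
  CH(OCH3): pendant –OCH3: C–O–C with sp³ C, no adjacent C=O → ether.
  CH(CH2OH): pendant –CH2OH on an sp³ backbone C → alcohol.
  CH(COOCH3): pendant –COOCH3: carbonyl C bonded to C and –OCH3 → ester.
Carboxylic acid appears at: CH(COOH), CH(COOH) → 2.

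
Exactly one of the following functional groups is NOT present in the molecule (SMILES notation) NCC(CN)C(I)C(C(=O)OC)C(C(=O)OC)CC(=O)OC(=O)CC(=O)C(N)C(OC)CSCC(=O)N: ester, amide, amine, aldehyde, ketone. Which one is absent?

ketone: present (CO — –C(=O)– with carbon on both sides → ketone).
amine: present (H2NCH2 — –NH2 on an sp³ carbon with no adjacent C=O → amine).
amide: present (CONH2 — –C(=O)NH2: carbonyl C bonded to C and to N → amide (the N is not a separate amine)).
ester: present (CH(COOCH3) — pendant –COOCH3: carbonyl C bonded to C and –OCH3 → ester).
aldehyde: absent. In CO, the carbonyl carbon is bonded to two carbons, so it is a ketone, not an aldehyde.

aldehyde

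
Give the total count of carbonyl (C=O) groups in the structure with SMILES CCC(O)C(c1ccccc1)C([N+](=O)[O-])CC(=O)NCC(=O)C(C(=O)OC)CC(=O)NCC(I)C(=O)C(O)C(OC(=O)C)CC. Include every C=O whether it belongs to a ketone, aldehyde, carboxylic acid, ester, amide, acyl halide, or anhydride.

CH2CONHCH2: amide, 1 C=O (running total 1).
CO: ketone, 1 C=O (running total 2).
CH(COOCH3): ester, 1 C=O (running total 3).
CH2CONHCH2: amide, 1 C=O (running total 4).
CO: ketone, 1 C=O (running total 5).
CH(OCOCH3): ester, 1 C=O (running total 6).

6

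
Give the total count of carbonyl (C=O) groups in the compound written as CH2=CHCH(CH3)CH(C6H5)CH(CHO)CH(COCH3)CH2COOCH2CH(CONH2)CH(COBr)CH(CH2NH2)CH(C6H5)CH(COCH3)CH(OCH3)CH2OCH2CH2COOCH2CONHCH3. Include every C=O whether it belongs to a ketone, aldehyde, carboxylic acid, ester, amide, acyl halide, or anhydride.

8

CH(CHO): aldehyde, 1 C=O (running total 1).
CH(COCH3): ketone, 1 C=O (running total 2).
CH2COOCH2: ester, 1 C=O (running total 3).
CH(CONH2): amide, 1 C=O (running total 4).
CH(COBr): acyl halide, 1 C=O (running total 5).
CH(COCH3): ketone, 1 C=O (running total 6).
CH2COOCH2: ester, 1 C=O (running total 7).
CONHCH3: amide, 1 C=O (running total 8).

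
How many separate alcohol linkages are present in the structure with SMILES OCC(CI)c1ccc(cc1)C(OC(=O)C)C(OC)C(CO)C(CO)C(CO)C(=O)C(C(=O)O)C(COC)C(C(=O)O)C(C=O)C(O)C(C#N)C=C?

HO– on an sp³ carbon → alcohol.
pendant –CH2X: halogen on sp³ carbon → alkyl halide.
para-disubstituted benzene ring → arene.
pendant –OC(=O)CH3: an acyloxy group → ester.
pendant –OCH3: C–O–C with sp³ C, no adjacent C=O → ether.
pendant –CH2OH on an sp³ backbone C → alcohol.
pendant –CH2OH on an sp³ backbone C → alcohol.
pendant –CH2OH on an sp³ backbone C → alcohol.
–C(=O)– with carbon on both sides → ketone.
pendant –COOH: carbonyl C bonded to C and –OH → carboxylic acid.
pendant –CH2OCH3: C–O–C linkage → ether.
pendant –COOH: carbonyl C bonded to C and –OH → carboxylic acid.
pendant –CHO: carbonyl C bonded to C and H → aldehyde.
–OH on an sp³ carbon → alcohol (secondary).
pendant –C≡N: nitrile.
C=C double bond → alkene.
Alcohol appears at: HOCH2, CH(CH2OH), CH(CH2OH), CH(CH2OH), CH(OH) → 5.

5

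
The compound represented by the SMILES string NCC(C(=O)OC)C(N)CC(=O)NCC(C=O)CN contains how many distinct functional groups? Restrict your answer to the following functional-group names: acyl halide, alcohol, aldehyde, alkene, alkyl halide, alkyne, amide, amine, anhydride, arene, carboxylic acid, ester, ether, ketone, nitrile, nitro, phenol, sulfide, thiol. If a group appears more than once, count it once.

Taking each segment in turn:
  H2NCH2: –NH2 on an sp³ carbon with no adjacent C=O → amine.
  CH(COOCH3): pendant –COOCH3: carbonyl C bonded to C and –OCH3 → ester.
  CH(NH2): –NH2 on an sp³ carbon with no adjacent C=O → amine.
  CH2CONHCH2: –C(=O)–N– linkage → amide (the N is not an amine).
  CH(CHO): pendant –CHO: carbonyl C bonded to C and H → aldehyde.
  CH2NH2: –NH2 on an sp³ carbon with no adjacent C=O → amine.
Distinct types present: aldehyde, amide, amine, ester.

4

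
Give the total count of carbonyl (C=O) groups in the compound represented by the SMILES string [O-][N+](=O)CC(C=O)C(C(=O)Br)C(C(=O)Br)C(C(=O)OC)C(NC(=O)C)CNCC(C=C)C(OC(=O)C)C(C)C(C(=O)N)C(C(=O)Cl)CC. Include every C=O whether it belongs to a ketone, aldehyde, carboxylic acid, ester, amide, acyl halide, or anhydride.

8

CH(CHO): aldehyde, 1 C=O (running total 1).
CH(COBr): acyl halide, 1 C=O (running total 2).
CH(COBr): acyl halide, 1 C=O (running total 3).
CH(COOCH3): ester, 1 C=O (running total 4).
CH(NHCOCH3): amide, 1 C=O (running total 5).
CH(OCOCH3): ester, 1 C=O (running total 6).
CH(CONH2): amide, 1 C=O (running total 7).
CH(COCl): acyl halide, 1 C=O (running total 8).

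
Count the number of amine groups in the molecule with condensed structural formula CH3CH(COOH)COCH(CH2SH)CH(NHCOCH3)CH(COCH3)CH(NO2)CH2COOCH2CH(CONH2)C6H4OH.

0

Reading the structure from left to right:
  CH(COOH): pendant –COOH: carbonyl C bonded to C and –OH → carboxylic acid.
  CO: –C(=O)– with carbon on both sides → ketone.
  CH(CH2SH): pendant –CH2SH → thiol.
  CH(NHCOCH3): pendant –NHC(=O)CH3: N bonded to a carbonyl → amide (not amine).
  CH(COCH3): pendant –COCH3: carbonyl C bonded to two carbons → ketone.
  CH(NO2): –NO2 on an sp³ carbon → nitro (the N=O is not a carbonyl).
  CH2COOCH2: –C(=O)–O–C with C on the carbonyl side → ester.
  CH(CONH2): pendant –CONH2: carbonyl C bonded to C and N → amide.
  C6H4OH: –OH attached directly to an aromatic ring → phenol (not alcohol); the ring itself is an arene.
No segment is a amine: CH(NHCOCH3) is amide, not amine; CH(NO2) is nitro, not amine; CH(CONH2) is amide, not amine. → 0.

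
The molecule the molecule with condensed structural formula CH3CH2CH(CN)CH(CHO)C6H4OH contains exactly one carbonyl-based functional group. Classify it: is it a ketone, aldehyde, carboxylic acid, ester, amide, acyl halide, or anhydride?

The carbonyl is in the CH(CHO) segment: pendant –CHO: carbonyl C bonded to C and H → aldehyde.

aldehyde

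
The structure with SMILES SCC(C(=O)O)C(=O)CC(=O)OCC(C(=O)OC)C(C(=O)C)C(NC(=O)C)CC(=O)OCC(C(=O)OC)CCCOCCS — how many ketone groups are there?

Taking each segment in turn:
  HSCH2: –SH on an sp³ carbon → thiol.
  CH(COOH): pendant –COOH: carbonyl C bonded to C and –OH → carboxylic acid.
  CO: –C(=O)– with carbon on both sides → ketone.
  CH2COOCH2: –C(=O)–O–C with C on the carbonyl side → ester.
  CH(COOCH3): pendant –COOCH3: carbonyl C bonded to C and –OCH3 → ester.
  CH(COCH3): pendant –COCH3: carbonyl C bonded to two carbons → ketone.
  CH(NHCOCH3): pendant –NHC(=O)CH3: N bonded to a carbonyl → amide (not amine).
  CH2COOCH2: –C(=O)–O–C with C on the carbonyl side → ester.
  CH(COOCH3): pendant –COOCH3: carbonyl C bonded to C and –OCH3 → ester.
  CH2OCH2: C–O–C with sp³ carbons on both sides and no adjacent C=O → ether.
  CH2SH: –SH on an sp³ carbon → thiol.
Ketone appears at: CO, CH(COCH3) → 2.

2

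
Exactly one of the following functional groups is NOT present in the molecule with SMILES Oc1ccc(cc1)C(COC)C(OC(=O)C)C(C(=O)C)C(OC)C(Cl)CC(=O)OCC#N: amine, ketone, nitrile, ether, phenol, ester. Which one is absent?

amine

nitrile: present (CN — –C≡N: carbon triple-bonded to nitrogen → nitrile).
ester: present (CH(OCOCH3) — pendant –OC(=O)CH3: an acyloxy group → ester).
phenol: present (HOC6H4 — –OH attached directly to an aromatic ring → phenol (not alcohol); the ring itself is an arene).
ether: present (CH(CH2OCH3) — pendant –CH2OCH3: C–O–C linkage → ether).
ketone: present (CH(COCH3) — pendant –COCH3: carbonyl C bonded to two carbons → ketone).
amine: no segment matches this pattern.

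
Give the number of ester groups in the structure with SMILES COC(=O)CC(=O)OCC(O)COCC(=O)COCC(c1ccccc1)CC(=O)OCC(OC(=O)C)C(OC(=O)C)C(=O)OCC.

6

CH3O–C(=O)–: carbonyl C bonded to C and to –OCH3 → ester (not ketone + ether).
–C(=O)–O–C with C on the carbonyl side → ester.
–OH on an sp³ carbon → alcohol (secondary).
C–O–C with sp³ carbons on both sides and no adjacent C=O → ether.
–C(=O)– with carbon on both sides → ketone.
C–O–C with sp³ carbons on both sides and no adjacent C=O → ether.
pendant –C6H5: benzene ring → arene.
–C(=O)–O–C with C on the carbonyl side → ester.
pendant –OC(=O)CH3: an acyloxy group → ester.
pendant –OC(=O)CH3: an acyloxy group → ester.
–C(=O)OCH2CH3: carbonyl C bonded to C and to –OEt → ester.
Ester appears at: CH3OOC, CH2COOCH2, CH2COOCH2, CH(OCOCH3), CH(OCOCH3), COOCH2CH3 → 6.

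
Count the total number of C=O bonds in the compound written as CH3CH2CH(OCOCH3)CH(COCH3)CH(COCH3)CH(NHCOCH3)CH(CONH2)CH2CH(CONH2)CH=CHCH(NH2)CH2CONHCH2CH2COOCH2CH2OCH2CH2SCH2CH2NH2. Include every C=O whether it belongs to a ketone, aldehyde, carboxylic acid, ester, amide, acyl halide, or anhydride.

CH(OCOCH3): ester, 1 C=O (running total 1).
CH(COCH3): ketone, 1 C=O (running total 2).
CH(COCH3): ketone, 1 C=O (running total 3).
CH(NHCOCH3): amide, 1 C=O (running total 4).
CH(CONH2): amide, 1 C=O (running total 5).
CH(CONH2): amide, 1 C=O (running total 6).
CH2CONHCH2: amide, 1 C=O (running total 7).
CH2COOCH2: ester, 1 C=O (running total 8).

8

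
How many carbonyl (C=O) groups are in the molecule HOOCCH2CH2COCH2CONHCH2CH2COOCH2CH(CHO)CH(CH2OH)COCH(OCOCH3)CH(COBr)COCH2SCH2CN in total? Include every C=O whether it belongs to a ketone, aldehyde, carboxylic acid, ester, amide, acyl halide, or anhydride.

9

HOOC: carboxylic acid, 1 C=O (running total 1).
CO: ketone, 1 C=O (running total 2).
CH2CONHCH2: amide, 1 C=O (running total 3).
CH2COOCH2: ester, 1 C=O (running total 4).
CH(CHO): aldehyde, 1 C=O (running total 5).
CO: ketone, 1 C=O (running total 6).
CH(OCOCH3): ester, 1 C=O (running total 7).
CH(COBr): acyl halide, 1 C=O (running total 8).
CO: ketone, 1 C=O (running total 9).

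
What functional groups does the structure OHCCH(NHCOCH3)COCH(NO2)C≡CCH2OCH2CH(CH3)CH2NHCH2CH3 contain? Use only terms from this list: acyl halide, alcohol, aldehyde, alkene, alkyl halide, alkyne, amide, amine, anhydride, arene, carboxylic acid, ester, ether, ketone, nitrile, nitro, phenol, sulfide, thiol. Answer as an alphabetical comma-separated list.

Working along the chain:
  OHC: terminal –CHO: carbonyl C bonded to H and C → aldehyde.
  CH(NHCOCH3): pendant –NHC(=O)CH3: N bonded to a carbonyl → amide (not amine).
  CO: –C(=O)– with carbon on both sides → ketone.
  CH(NO2): –NO2 on an sp³ carbon → nitro (the N=O is not a carbonyl).
  C≡C: C≡C triple bond → alkyne.
  CH2OCH2: C–O–C with sp³ carbons on both sides and no adjacent C=O → ether.
  CH2NHCH2: C–N–C with sp³ carbons and no adjacent C=O → amine (secondary).

aldehyde, alkyne, amide, amine, ether, ketone, nitro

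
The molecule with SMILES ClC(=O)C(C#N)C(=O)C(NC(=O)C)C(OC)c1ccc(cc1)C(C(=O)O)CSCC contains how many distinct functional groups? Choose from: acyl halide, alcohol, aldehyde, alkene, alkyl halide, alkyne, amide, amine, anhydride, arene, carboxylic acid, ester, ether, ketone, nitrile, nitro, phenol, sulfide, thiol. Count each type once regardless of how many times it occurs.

Taking each segment in turn:
  ClCO: –C(=O)Cl: carbonyl C bonded to C and to a halogen → acyl halide (not alkyl halide).
  CH(CN): pendant –C≡N: nitrile.
  CO: –C(=O)– with carbon on both sides → ketone.
  CH(NHCOCH3): pendant –NHC(=O)CH3: N bonded to a carbonyl → amide (not amine).
  CH(OCH3): pendant –OCH3: C–O–C with sp³ C, no adjacent C=O → ether.
  C6H4: para-disubstituted benzene ring → arene.
  CH(COOH): pendant –COOH: carbonyl C bonded to C and –OH → carboxylic acid.
  CH2SCH2: C–S–C linkage → sulfide (thioether).
Distinct types present: acyl halide, amide, arene, carboxylic acid, ether, ketone, nitrile, sulfide.

8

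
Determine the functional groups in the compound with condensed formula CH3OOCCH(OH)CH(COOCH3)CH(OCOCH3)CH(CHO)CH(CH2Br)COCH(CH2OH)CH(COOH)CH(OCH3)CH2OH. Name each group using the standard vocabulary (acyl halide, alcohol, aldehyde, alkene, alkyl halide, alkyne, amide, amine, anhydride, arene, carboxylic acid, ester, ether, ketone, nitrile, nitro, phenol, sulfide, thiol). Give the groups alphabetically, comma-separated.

alcohol, aldehyde, alkyl halide, carboxylic acid, ester, ether, ketone

Taking each segment in turn:
  CH3OOC: CH3O–C(=O)–: carbonyl C bonded to C and to –OCH3 → ester (not ketone + ether).
  CH(OH): –OH on an sp³ carbon → alcohol (secondary).
  CH(COOCH3): pendant –COOCH3: carbonyl C bonded to C and –OCH3 → ester.
  CH(OCOCH3): pendant –OC(=O)CH3: an acyloxy group → ester.
  CH(CHO): pendant –CHO: carbonyl C bonded to C and H → aldehyde.
  CH(CH2Br): pendant –CH2X: halogen on sp³ carbon → alkyl halide.
  CO: –C(=O)– with carbon on both sides → ketone.
  CH(CH2OH): pendant –CH2OH on an sp³ backbone C → alcohol.
  CH(COOH): pendant –COOH: carbonyl C bonded to C and –OH → carboxylic acid.
  CH(OCH3): pendant –OCH3: C–O–C with sp³ C, no adjacent C=O → ether.
  CH2OH: –OH on an sp³ carbon → alcohol.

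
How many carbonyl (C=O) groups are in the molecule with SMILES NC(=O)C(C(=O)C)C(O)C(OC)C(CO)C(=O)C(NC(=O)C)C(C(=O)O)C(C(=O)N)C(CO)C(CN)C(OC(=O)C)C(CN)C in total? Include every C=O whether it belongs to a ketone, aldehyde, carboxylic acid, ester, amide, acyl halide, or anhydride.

7

H2NCO: amide, 1 C=O (running total 1).
CH(COCH3): ketone, 1 C=O (running total 2).
CO: ketone, 1 C=O (running total 3).
CH(NHCOCH3): amide, 1 C=O (running total 4).
CH(COOH): carboxylic acid, 1 C=O (running total 5).
CH(CONH2): amide, 1 C=O (running total 6).
CH(OCOCH3): ester, 1 C=O (running total 7).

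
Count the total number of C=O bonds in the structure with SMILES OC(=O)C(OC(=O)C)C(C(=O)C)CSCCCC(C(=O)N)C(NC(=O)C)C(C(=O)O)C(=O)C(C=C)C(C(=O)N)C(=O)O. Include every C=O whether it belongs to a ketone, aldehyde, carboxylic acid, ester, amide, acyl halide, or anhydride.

HOOC: carboxylic acid, 1 C=O (running total 1).
CH(OCOCH3): ester, 1 C=O (running total 2).
CH(COCH3): ketone, 1 C=O (running total 3).
CH(CONH2): amide, 1 C=O (running total 4).
CH(NHCOCH3): amide, 1 C=O (running total 5).
CH(COOH): carboxylic acid, 1 C=O (running total 6).
CO: ketone, 1 C=O (running total 7).
CH(CONH2): amide, 1 C=O (running total 8).
COOH: carboxylic acid, 1 C=O (running total 9).

9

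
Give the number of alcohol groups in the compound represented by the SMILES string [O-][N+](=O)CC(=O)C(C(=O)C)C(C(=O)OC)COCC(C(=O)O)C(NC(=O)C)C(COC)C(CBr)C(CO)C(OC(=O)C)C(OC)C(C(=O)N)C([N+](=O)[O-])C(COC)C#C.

1

Reading the structure from left to right:
  O2NCH2: –NO2 on carbon → nitro group.
  CO: –C(=O)– with carbon on both sides → ketone.
  CH(COCH3): pendant –COCH3: carbonyl C bonded to two carbons → ketone.
  CH(COOCH3): pendant –COOCH3: carbonyl C bonded to C and –OCH3 → ester.
  CH2OCH2: C–O–C with sp³ carbons on both sides and no adjacent C=O → ether.
  CH(COOH): pendant –COOH: carbonyl C bonded to C and –OH → carboxylic acid.
  CH(NHCOCH3): pendant –NHC(=O)CH3: N bonded to a carbonyl → amide (not amine).
  CH(CH2OCH3): pendant –CH2OCH3: C–O–C linkage → ether.
  CH(CH2Br): pendant –CH2X: halogen on sp³ carbon → alkyl halide.
  CH(CH2OH): pendant –CH2OH on an sp³ backbone C → alcohol.
  CH(OCOCH3): pendant –OC(=O)CH3: an acyloxy group → ester.
  CH(OCH3): pendant –OCH3: C–O–C with sp³ C, no adjacent C=O → ether.
  CH(CONH2): pendant –CONH2: carbonyl C bonded to C and N → amide.
  CH(NO2): –NO2 on an sp³ carbon → nitro (the N=O is not a carbonyl).
  CH(CH2OCH3): pendant –CH2OCH3: C–O–C linkage → ether.
  C≡CH: C≡C triple bond → alkyne.
Alcohol appears at: CH(CH2OH) → 1.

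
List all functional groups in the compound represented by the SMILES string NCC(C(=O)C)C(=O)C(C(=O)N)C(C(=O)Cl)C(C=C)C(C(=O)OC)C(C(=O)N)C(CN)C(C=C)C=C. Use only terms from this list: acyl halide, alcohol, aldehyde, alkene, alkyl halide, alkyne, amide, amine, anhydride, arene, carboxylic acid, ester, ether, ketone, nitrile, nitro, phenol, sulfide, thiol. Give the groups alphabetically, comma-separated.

–NH2 on an sp³ carbon with no adjacent C=O → amine.
pendant –COCH3: carbonyl C bonded to two carbons → ketone.
–C(=O)– with carbon on both sides → ketone.
pendant –CONH2: carbonyl C bonded to C and N → amide.
pendant –C(=O)X: carbonyl C bonded to C and halogen → acyl halide.
pendant –CH=CH2: C=C double bond → alkene.
pendant –COOCH3: carbonyl C bonded to C and –OCH3 → ester.
pendant –CONH2: carbonyl C bonded to C and N → amide.
pendant –CH2NH2: N on sp³ C, no adjacent C=O → amine.
pendant –CH=CH2: C=C double bond → alkene.
C=C double bond → alkene.

acyl halide, alkene, amide, amine, ester, ketone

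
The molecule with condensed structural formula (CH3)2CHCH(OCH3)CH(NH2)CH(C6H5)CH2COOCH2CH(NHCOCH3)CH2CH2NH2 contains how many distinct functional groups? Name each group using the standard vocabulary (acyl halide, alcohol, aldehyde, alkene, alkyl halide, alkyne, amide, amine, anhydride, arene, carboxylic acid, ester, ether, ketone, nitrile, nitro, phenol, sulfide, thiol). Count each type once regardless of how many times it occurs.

5

Reading the structure from left to right:
  CH(OCH3): pendant –OCH3: C–O–C with sp³ C, no adjacent C=O → ether.
  CH(NH2): –NH2 on an sp³ carbon with no adjacent C=O → amine.
  CH(C6H5): pendant –C6H5: benzene ring → arene.
  CH2COOCH2: –C(=O)–O–C with C on the carbonyl side → ester.
  CH(NHCOCH3): pendant –NHC(=O)CH3: N bonded to a carbonyl → amide (not amine).
  CH2NH2: –NH2 on an sp³ carbon with no adjacent C=O → amine.
Distinct types present: amide, amine, arene, ester, ether.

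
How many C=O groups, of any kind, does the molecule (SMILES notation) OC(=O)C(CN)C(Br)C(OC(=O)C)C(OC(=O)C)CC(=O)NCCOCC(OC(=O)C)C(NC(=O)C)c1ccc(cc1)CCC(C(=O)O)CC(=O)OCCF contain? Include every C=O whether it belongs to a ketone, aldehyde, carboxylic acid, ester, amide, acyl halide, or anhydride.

8

HOOC: carboxylic acid, 1 C=O (running total 1).
CH(OCOCH3): ester, 1 C=O (running total 2).
CH(OCOCH3): ester, 1 C=O (running total 3).
CH2CONHCH2: amide, 1 C=O (running total 4).
CH(OCOCH3): ester, 1 C=O (running total 5).
CH(NHCOCH3): amide, 1 C=O (running total 6).
CH(COOH): carboxylic acid, 1 C=O (running total 7).
CH2COOCH2: ester, 1 C=O (running total 8).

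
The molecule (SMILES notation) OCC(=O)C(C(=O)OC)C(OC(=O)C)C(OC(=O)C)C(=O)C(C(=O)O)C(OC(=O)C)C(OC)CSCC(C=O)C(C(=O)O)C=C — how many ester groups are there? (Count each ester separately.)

HO– on an sp³ carbon → alcohol.
–C(=O)– with carbon on both sides → ketone.
pendant –COOCH3: carbonyl C bonded to C and –OCH3 → ester.
pendant –OC(=O)CH3: an acyloxy group → ester.
pendant –OC(=O)CH3: an acyloxy group → ester.
–C(=O)– with carbon on both sides → ketone.
pendant –COOH: carbonyl C bonded to C and –OH → carboxylic acid.
pendant –OC(=O)CH3: an acyloxy group → ester.
pendant –OCH3: C–O–C with sp³ C, no adjacent C=O → ether.
C–S–C linkage → sulfide (thioether).
pendant –CHO: carbonyl C bonded to C and H → aldehyde.
pendant –COOH: carbonyl C bonded to C and –OH → carboxylic acid.
C=C double bond → alkene.
Ester appears at: CH(COOCH3), CH(OCOCH3), CH(OCOCH3), CH(OCOCH3) → 4.

4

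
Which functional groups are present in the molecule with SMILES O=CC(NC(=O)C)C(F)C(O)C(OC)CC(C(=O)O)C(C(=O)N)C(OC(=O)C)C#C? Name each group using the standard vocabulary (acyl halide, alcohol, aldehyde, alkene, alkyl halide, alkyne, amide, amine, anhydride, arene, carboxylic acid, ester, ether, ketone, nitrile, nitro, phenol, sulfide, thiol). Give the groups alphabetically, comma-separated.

alcohol, aldehyde, alkyl halide, alkyne, amide, carboxylic acid, ester, ether

terminal –CHO: carbonyl C bonded to H and C → aldehyde.
pendant –NHC(=O)CH3: N bonded to a carbonyl → amide (not amine).
halogen on an sp³ carbon → alkyl halide.
–OH on an sp³ carbon → alcohol (secondary).
pendant –OCH3: C–O–C with sp³ C, no adjacent C=O → ether.
pendant –COOH: carbonyl C bonded to C and –OH → carboxylic acid.
pendant –CONH2: carbonyl C bonded to C and N → amide.
pendant –OC(=O)CH3: an acyloxy group → ester.
C≡C triple bond → alkyne.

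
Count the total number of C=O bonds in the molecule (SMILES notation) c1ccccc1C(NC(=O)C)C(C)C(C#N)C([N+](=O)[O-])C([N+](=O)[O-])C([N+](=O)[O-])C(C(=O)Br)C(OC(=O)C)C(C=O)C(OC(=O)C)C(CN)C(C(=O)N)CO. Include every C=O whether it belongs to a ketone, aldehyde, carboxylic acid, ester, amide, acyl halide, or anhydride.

6

CH(NHCOCH3): amide, 1 C=O (running total 1).
CH(COBr): acyl halide, 1 C=O (running total 2).
CH(OCOCH3): ester, 1 C=O (running total 3).
CH(CHO): aldehyde, 1 C=O (running total 4).
CH(OCOCH3): ester, 1 C=O (running total 5).
CH(CONH2): amide, 1 C=O (running total 6).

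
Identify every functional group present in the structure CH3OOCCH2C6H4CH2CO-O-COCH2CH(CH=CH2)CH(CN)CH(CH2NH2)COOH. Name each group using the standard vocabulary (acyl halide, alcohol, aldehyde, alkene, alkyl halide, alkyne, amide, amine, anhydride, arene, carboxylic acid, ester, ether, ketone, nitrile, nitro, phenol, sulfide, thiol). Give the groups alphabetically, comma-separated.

CH3O–C(=O)–: carbonyl C bonded to C and to –OCH3 → ester (not ketone + ether).
para-disubstituted benzene ring → arene.
two acyl groups sharing one oxygen, –C(=O)–O–C(=O)– → anhydride.
pendant –CH=CH2: C=C double bond → alkene.
pendant –C≡N: nitrile.
pendant –CH2NH2: N on sp³ C, no adjacent C=O → amine.
–COOH: carbonyl C bonded to –OH and C → carboxylic acid (the –OH is not a separate alcohol).

alkene, amine, anhydride, arene, carboxylic acid, ester, nitrile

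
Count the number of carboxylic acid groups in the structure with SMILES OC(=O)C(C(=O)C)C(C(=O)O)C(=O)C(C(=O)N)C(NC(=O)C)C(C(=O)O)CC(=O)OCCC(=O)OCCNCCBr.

Taking each segment in turn:
  HOOC: –COOH: carbonyl C bonded to –OH and C → carboxylic acid (the –OH is not a separate alcohol).
  CH(COCH3): pendant –COCH3: carbonyl C bonded to two carbons → ketone.
  CH(COOH): pendant –COOH: carbonyl C bonded to C and –OH → carboxylic acid.
  CO: –C(=O)– with carbon on both sides → ketone.
  CH(CONH2): pendant –CONH2: carbonyl C bonded to C and N → amide.
  CH(NHCOCH3): pendant –NHC(=O)CH3: N bonded to a carbonyl → amide (not amine).
  CH(COOH): pendant –COOH: carbonyl C bonded to C and –OH → carboxylic acid.
  CH2COOCH2: –C(=O)–O–C with C on the carbonyl side → ester.
  CH2COOCH2: –C(=O)–O–C with C on the carbonyl side → ester.
  CH2NHCH2: C–N–C with sp³ carbons and no adjacent C=O → amine (secondary).
  CH2Br: halogen on an sp³ carbon → alkyl halide.
Carboxylic acid appears at: HOOC, CH(COOH), CH(COOH) → 3.

3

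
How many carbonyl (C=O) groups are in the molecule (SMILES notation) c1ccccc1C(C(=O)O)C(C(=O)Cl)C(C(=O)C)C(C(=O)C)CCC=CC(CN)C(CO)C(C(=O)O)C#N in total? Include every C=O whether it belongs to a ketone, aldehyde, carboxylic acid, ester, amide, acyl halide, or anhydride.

5

CH(COOH): carboxylic acid, 1 C=O (running total 1).
CH(COCl): acyl halide, 1 C=O (running total 2).
CH(COCH3): ketone, 1 C=O (running total 3).
CH(COCH3): ketone, 1 C=O (running total 4).
CH(COOH): carboxylic acid, 1 C=O (running total 5).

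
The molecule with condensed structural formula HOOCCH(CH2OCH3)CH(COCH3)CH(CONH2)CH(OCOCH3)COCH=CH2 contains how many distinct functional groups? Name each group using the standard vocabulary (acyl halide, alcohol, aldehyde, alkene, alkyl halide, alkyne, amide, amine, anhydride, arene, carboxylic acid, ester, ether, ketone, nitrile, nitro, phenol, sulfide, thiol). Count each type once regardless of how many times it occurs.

–COOH: carbonyl C bonded to –OH and C → carboxylic acid (the –OH is not a separate alcohol).
pendant –CH2OCH3: C–O–C linkage → ether.
pendant –COCH3: carbonyl C bonded to two carbons → ketone.
pendant –CONH2: carbonyl C bonded to C and N → amide.
pendant –OC(=O)CH3: an acyloxy group → ester.
–C(=O)– with carbon on both sides → ketone.
C=C double bond → alkene.
Distinct types present: alkene, amide, carboxylic acid, ester, ether, ketone.

6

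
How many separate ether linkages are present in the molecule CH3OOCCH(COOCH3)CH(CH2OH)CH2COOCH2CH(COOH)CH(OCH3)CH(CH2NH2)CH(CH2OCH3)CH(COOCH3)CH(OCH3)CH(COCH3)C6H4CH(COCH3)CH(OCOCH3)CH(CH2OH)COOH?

Taking each segment in turn:
  CH3OOC: CH3O–C(=O)–: carbonyl C bonded to C and to –OCH3 → ester (not ketone + ether).
  CH(COOCH3): pendant –COOCH3: carbonyl C bonded to C and –OCH3 → ester.
  CH(CH2OH): pendant –CH2OH on an sp³ backbone C → alcohol.
  CH2COOCH2: –C(=O)–O–C with C on the carbonyl side → ester.
  CH(COOH): pendant –COOH: carbonyl C bonded to C and –OH → carboxylic acid.
  CH(OCH3): pendant –OCH3: C–O–C with sp³ C, no adjacent C=O → ether.
  CH(CH2NH2): pendant –CH2NH2: N on sp³ C, no adjacent C=O → amine.
  CH(CH2OCH3): pendant –CH2OCH3: C–O–C linkage → ether.
  CH(COOCH3): pendant –COOCH3: carbonyl C bonded to C and –OCH3 → ester.
  CH(OCH3): pendant –OCH3: C–O–C with sp³ C, no adjacent C=O → ether.
  CH(COCH3): pendant –COCH3: carbonyl C bonded to two carbons → ketone.
  C6H4: para-disubstituted benzene ring → arene.
  CH(COCH3): pendant –COCH3: carbonyl C bonded to two carbons → ketone.
  CH(OCOCH3): pendant –OC(=O)CH3: an acyloxy group → ester.
  CH(CH2OH): pendant –CH2OH on an sp³ backbone C → alcohol.
  COOH: –COOH: carbonyl C bonded to –OH and C → carboxylic acid (the –OH is not a separate alcohol).
Ether appears at: CH(OCH3), CH(CH2OCH3), CH(OCH3) → 3.

3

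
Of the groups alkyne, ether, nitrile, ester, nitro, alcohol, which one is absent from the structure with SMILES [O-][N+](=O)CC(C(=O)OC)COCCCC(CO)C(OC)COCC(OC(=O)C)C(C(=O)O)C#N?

nitro: present (O2NCH2 — –NO2 on carbon → nitro group).
nitrile: present (CN — –C≡N: carbon triple-bonded to nitrogen → nitrile).
ether: present (CH2OCH2 — C–O–C with sp³ carbons on both sides and no adjacent C=O → ether).
alcohol: present (CH(CH2OH) — pendant –CH2OH on an sp³ backbone C → alcohol).
ester: present (CH(COOCH3) — pendant –COOCH3: carbonyl C bonded to C and –OCH3 → ester).
alkyne: absent. In CN, the triple bond is C≡N, not C≡C, so it is a nitrile.

alkyne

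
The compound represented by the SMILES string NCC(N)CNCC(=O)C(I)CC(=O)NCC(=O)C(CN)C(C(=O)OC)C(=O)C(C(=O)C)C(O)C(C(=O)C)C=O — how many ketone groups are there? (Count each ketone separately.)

5

Taking each segment in turn:
  H2NCH2: –NH2 on an sp³ carbon with no adjacent C=O → amine.
  CH(NH2): –NH2 on an sp³ carbon with no adjacent C=O → amine.
  CH2NHCH2: C–N–C with sp³ carbons and no adjacent C=O → amine (secondary).
  CO: –C(=O)– with carbon on both sides → ketone.
  CH(I): halogen on an sp³ carbon → alkyl halide.
  CH2CONHCH2: –C(=O)–N– linkage → amide (the N is not an amine).
  CO: –C(=O)– with carbon on both sides → ketone.
  CH(CH2NH2): pendant –CH2NH2: N on sp³ C, no adjacent C=O → amine.
  CH(COOCH3): pendant –COOCH3: carbonyl C bonded to C and –OCH3 → ester.
  CO: –C(=O)– with carbon on both sides → ketone.
  CH(COCH3): pendant –COCH3: carbonyl C bonded to two carbons → ketone.
  CH(OH): –OH on an sp³ carbon → alcohol (secondary).
  CH(COCH3): pendant –COCH3: carbonyl C bonded to two carbons → ketone.
  CHO: terminal –CHO: carbonyl C bonded to H and C → aldehyde.
Ketone appears at: CO, CO, CO, CH(COCH3), CH(COCH3) → 5.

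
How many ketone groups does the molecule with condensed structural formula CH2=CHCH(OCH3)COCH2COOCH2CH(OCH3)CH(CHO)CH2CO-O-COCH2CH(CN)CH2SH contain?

1

Working along the chain:
  CH2=CH: C=C double bond → alkene.
  CH(OCH3): pendant –OCH3: C–O–C with sp³ C, no adjacent C=O → ether.
  CO: –C(=O)– with carbon on both sides → ketone.
  CH2COOCH2: –C(=O)–O–C with C on the carbonyl side → ester.
  CH(OCH3): pendant –OCH3: C–O–C with sp³ C, no adjacent C=O → ether.
  CH(CHO): pendant –CHO: carbonyl C bonded to C and H → aldehyde.
  CH2CO-O-COCH2: two acyl groups sharing one oxygen, –C(=O)–O–C(=O)– → anhydride.
  CH(CN): pendant –C≡N: nitrile.
  CH2SH: –SH on an sp³ carbon → thiol.
Ketone appears at: CO → 1.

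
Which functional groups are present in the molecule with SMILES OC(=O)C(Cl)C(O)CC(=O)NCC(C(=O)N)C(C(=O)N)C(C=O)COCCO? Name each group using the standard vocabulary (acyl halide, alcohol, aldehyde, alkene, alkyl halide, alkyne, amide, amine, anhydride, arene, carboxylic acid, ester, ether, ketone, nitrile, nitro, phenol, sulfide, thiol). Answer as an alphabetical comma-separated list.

alcohol, aldehyde, alkyl halide, amide, carboxylic acid, ether

–COOH: carbonyl C bonded to –OH and C → carboxylic acid (the –OH is not a separate alcohol).
halogen on an sp³ carbon → alkyl halide.
–OH on an sp³ carbon → alcohol (secondary).
–C(=O)–N– linkage → amide (the N is not an amine).
pendant –CONH2: carbonyl C bonded to C and N → amide.
pendant –CONH2: carbonyl C bonded to C and N → amide.
pendant –CHO: carbonyl C bonded to C and H → aldehyde.
C–O–C with sp³ carbons on both sides and no adjacent C=O → ether.
–OH on an sp³ carbon → alcohol.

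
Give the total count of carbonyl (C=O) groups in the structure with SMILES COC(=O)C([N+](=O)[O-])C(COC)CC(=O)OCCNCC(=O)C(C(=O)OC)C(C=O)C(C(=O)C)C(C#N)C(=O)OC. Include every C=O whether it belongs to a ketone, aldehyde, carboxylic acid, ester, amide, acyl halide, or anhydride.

7

CH3OOC: ester, 1 C=O (running total 1).
CH2COOCH2: ester, 1 C=O (running total 2).
CO: ketone, 1 C=O (running total 3).
CH(COOCH3): ester, 1 C=O (running total 4).
CH(CHO): aldehyde, 1 C=O (running total 5).
CH(COCH3): ketone, 1 C=O (running total 6).
COOCH3: ester, 1 C=O (running total 7).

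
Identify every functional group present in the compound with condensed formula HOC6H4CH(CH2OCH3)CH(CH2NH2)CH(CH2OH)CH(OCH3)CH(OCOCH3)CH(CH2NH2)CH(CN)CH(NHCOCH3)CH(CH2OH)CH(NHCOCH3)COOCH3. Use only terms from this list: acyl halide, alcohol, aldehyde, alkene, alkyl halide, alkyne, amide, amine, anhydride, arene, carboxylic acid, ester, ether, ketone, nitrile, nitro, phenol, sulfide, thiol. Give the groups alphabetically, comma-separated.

–OH attached directly to an aromatic ring → phenol (not alcohol); the ring itself is an arene.
pendant –CH2OCH3: C–O–C linkage → ether.
pendant –CH2NH2: N on sp³ C, no adjacent C=O → amine.
pendant –CH2OH on an sp³ backbone C → alcohol.
pendant –OCH3: C–O–C with sp³ C, no adjacent C=O → ether.
pendant –OC(=O)CH3: an acyloxy group → ester.
pendant –CH2NH2: N on sp³ C, no adjacent C=O → amine.
pendant –C≡N: nitrile.
pendant –NHC(=O)CH3: N bonded to a carbonyl → amide (not amine).
pendant –CH2OH on an sp³ backbone C → alcohol.
pendant –NHC(=O)CH3: N bonded to a carbonyl → amide (not amine).
–C(=O)OCH3: carbonyl C bonded to C and to –OCH3 → ester (not ketone + ether).

alcohol, amide, amine, arene, ester, ether, nitrile, phenol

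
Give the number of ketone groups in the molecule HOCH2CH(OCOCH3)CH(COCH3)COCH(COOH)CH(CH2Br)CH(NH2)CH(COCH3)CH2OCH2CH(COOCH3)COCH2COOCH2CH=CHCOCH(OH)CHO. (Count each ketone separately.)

5

Reading the structure from left to right:
  HOCH2: HO– on an sp³ carbon → alcohol.
  CH(OCOCH3): pendant –OC(=O)CH3: an acyloxy group → ester.
  CH(COCH3): pendant –COCH3: carbonyl C bonded to two carbons → ketone.
  CO: –C(=O)– with carbon on both sides → ketone.
  CH(COOH): pendant –COOH: carbonyl C bonded to C and –OH → carboxylic acid.
  CH(CH2Br): pendant –CH2X: halogen on sp³ carbon → alkyl halide.
  CH(NH2): –NH2 on an sp³ carbon with no adjacent C=O → amine.
  CH(COCH3): pendant –COCH3: carbonyl C bonded to two carbons → ketone.
  CH2OCH2: C–O–C with sp³ carbons on both sides and no adjacent C=O → ether.
  CH(COOCH3): pendant –COOCH3: carbonyl C bonded to C and –OCH3 → ester.
  CO: –C(=O)– with carbon on both sides → ketone.
  CH2COOCH2: –C(=O)–O–C with C on the carbonyl side → ester.
  CH=CH: C=C double bond → alkene.
  CO: –C(=O)– with carbon on both sides → ketone.
  CH(OH): –OH on an sp³ carbon → alcohol (secondary).
  CHO: terminal –CHO: carbonyl C bonded to H and C → aldehyde.
Ketone appears at: CH(COCH3), CO, CH(COCH3), CO, CO → 5.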